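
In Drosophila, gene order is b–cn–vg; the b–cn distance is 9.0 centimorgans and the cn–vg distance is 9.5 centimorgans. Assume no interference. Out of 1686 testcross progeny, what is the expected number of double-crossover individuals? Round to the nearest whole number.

Map distances give recombination frequencies of 0.090 and 0.095 for the two intervals.
With no interference, expected double-crossover frequency = 0.090 × 0.095 = 0.00855.
Expected number = 0.00855 × 1686 = 14.42 ≈ 14.

14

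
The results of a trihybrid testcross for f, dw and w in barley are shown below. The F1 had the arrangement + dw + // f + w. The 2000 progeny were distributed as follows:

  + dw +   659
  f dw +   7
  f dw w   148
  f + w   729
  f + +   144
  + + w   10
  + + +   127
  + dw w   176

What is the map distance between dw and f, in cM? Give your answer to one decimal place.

14.6 cM

The two rarest classes, f dw + and + + w, are the double crossovers. Comparing them with the parentals, only the f allele has switched, so f is the middle locus and the order is dw – f – w.
Crossovers in the dw–f interval produce the single-crossover classes + + + and f dw w (127 + 148 = 275) plus the double crossovers (17).
RF(dw–f) = (275 + 17) / 2000 = 292/2000 = 0.1460 → 14.6 cM.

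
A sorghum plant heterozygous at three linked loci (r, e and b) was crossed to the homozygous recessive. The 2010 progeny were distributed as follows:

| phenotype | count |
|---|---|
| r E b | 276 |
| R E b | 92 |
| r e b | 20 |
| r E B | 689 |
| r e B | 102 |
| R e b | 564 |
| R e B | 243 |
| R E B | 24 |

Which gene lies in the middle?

The two most frequent reciprocal classes, R e b and r E B, are the parental types, so the F1 was R e b / r E B.
The two rarest classes, r e b and R E B, are the double crossovers. Comparing them with the parentals, only the r allele has switched, so r is the middle locus and the order is e – r – b.

r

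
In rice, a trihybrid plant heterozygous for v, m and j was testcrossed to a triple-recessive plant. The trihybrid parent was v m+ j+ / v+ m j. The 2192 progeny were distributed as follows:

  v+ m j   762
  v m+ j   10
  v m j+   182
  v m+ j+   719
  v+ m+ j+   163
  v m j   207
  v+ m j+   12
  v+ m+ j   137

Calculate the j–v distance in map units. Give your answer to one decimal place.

The two rarest classes, v m+ j and v+ m j+, are the double crossovers. Comparing them with the parentals, only the j allele has switched, so j is the middle locus and the order is v – j – m.
Crossovers in the v–j interval produce the single-crossover classes v+ m+ j+ and v m j (163 + 207 = 370) plus the double crossovers (22).
RF(v–j) = (370 + 22) / 2192 = 392/2192 = 0.1788 → 17.9 map units.

17.9 map units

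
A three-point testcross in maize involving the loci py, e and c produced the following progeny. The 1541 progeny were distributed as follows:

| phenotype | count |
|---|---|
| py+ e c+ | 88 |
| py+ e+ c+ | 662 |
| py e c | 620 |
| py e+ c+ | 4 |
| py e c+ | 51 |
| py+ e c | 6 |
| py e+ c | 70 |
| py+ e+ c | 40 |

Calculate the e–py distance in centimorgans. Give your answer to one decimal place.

10.9 centimorgans

The two most frequent reciprocal classes, py e c and py+ e+ c+, are the parental types, so the F1 was py e c / py+ e+ c+.
The two rarest classes, py+ e c and py e+ c+, are the double crossovers. Comparing them with the parentals, only the py allele has switched, so py is the middle locus and the order is e – py – c.
Crossovers in the e–py interval produce the single-crossover classes py e+ c and py+ e c+ (70 + 88 = 158) plus the double crossovers (10).
RF(e–py) = (158 + 10) / 1541 = 168/1541 = 0.1090 → 10.9 centimorgans.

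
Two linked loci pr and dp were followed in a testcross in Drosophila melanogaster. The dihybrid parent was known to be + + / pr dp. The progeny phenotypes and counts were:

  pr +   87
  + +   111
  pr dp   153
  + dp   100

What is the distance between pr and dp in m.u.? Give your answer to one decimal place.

41.5 m.u.

The recombinant classes are + dp and pr +: 100 + 87 = 187.
Recombination frequency = 187/451 = 0.4146 ≈ 41.5%, i.e. 41.5 m.u.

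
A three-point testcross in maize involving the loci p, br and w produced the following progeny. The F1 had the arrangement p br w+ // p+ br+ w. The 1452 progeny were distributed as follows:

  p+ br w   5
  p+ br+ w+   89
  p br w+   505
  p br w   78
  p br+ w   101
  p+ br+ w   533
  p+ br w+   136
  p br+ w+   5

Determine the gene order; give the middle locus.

br

The two rarest classes, p br+ w+ and p+ br w, are the double crossovers. Comparing them with the parentals, only the br allele has switched, so br is the middle locus and the order is p – br – w.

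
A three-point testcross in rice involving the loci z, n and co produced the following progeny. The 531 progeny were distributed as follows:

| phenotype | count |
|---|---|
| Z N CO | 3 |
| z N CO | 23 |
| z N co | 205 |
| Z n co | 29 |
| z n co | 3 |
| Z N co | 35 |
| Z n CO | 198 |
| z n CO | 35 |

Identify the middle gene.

The two most frequent reciprocal classes, z N co and Z n CO, are the parental types, so the F1 was z N co / Z n CO.
The two rarest classes, z n co and Z N CO, are the double crossovers. Comparing them with the parentals, only the n allele has switched, so n is the middle locus and the order is z – n – co.

n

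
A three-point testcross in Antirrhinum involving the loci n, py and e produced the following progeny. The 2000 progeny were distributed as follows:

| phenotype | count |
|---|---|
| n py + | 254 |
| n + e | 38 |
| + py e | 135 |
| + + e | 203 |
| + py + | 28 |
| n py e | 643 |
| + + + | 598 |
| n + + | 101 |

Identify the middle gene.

The two most frequent reciprocal classes, + + + and n py e, are the parental types, so the F1 was + + + / n py e.
The two rarest classes, + py + and n + e, are the double crossovers. Comparing them with the parentals, only the py allele has switched, so py is the middle locus and the order is n – py – e.

py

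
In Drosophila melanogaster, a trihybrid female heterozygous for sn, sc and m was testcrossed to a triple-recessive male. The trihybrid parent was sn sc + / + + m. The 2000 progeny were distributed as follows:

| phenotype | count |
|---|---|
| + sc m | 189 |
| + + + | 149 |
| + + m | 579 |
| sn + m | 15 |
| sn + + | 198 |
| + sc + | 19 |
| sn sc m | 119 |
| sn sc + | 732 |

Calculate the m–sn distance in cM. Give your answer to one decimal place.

15.1 cM

The two rarest classes, + sc + and sn + m, are the double crossovers. Comparing them with the parentals, only the sn allele has switched, so sn is the middle locus and the order is m – sn – sc.
Crossovers in the m–sn interval produce the single-crossover classes sn sc m and + + + (119 + 149 = 268) plus the double crossovers (34).
RF(m–sn) = (268 + 34) / 2000 = 302/2000 = 0.1510 → 15.1 cM.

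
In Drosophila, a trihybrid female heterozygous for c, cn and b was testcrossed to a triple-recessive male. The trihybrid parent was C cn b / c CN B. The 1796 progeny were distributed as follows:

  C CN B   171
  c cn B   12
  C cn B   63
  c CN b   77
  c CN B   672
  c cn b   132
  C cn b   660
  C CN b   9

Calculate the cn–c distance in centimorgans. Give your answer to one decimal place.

18.0 centimorgans

The two rarest classes, C CN b and c cn B, are the double crossovers. Comparing them with the parentals, only the cn allele has switched, so cn is the middle locus and the order is b – cn – c.
Crossovers in the cn–c interval produce the single-crossover classes c cn b and C CN B (132 + 171 = 303) plus the double crossovers (21).
RF(cn–c) = (303 + 21) / 1796 = 324/1796 = 0.1804 → 18.0 centimorgans.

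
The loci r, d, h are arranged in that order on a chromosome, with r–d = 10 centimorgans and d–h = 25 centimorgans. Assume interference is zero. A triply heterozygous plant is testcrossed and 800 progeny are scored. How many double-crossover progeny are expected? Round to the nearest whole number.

20

Map distances give recombination frequencies of 0.100 and 0.250 for the two intervals.
With no interference, expected double-crossover frequency = 0.100 × 0.250 = 0.02500.
Expected number = 0.02500 × 800 = 20.00 ≈ 20.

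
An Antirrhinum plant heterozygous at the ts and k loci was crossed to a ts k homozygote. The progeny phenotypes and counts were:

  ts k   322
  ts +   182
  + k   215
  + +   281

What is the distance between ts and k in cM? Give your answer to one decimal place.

39.7 cM

The two most frequent classes, + + (281) and ts k (322), are the parental types, so the F1 was + + / ts k.
The recombinant classes are + k and ts +: 215 + 182 = 397.
Recombination frequency = 397/1000 = 0.3970 ≈ 39.7%, i.e. 39.7 cM.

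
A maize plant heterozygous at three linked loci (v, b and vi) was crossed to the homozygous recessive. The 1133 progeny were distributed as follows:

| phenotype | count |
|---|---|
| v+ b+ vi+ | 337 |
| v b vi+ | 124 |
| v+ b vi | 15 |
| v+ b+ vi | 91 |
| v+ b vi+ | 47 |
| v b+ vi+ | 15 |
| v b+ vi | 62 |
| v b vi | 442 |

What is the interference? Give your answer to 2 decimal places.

0.00

The two most frequent reciprocal classes, v b vi and v+ b+ vi+, are the parental types, so the F1 was v b vi / v+ b+ vi+.
The two rarest classes, v+ b vi and v b+ vi+, are the double crossovers. Comparing them with the parentals, only the v allele has switched, so v is the middle locus and the order is b – v – vi.
b–v: (109 + 30)/1133 = 0.1227; v–vi: (215 + 30)/1133 = 0.2162.
Expected DCO frequency = 0.1227 × 0.2162 ≈ 0.02653; observed = 30/1133 ≈ 0.02648.
Coefficient of coincidence = 0.02648/0.02653 ≈ 1.00; interference = 1 − 1.00 = 0.00.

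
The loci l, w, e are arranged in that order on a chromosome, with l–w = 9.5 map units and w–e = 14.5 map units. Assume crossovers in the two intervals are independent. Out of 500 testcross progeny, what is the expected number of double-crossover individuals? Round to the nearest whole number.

Map distances give recombination frequencies of 0.095 and 0.145 for the two intervals.
With no interference, expected double-crossover frequency = 0.095 × 0.145 = 0.01377.
Expected number = 0.01377 × 500 = 6.89 ≈ 7.

7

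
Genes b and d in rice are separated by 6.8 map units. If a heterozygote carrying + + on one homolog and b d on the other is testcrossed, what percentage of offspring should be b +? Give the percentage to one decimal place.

3.4%

A map distance of 6.8 map units corresponds to a recombination frequency of 0.068.
The F1 is + + / b d, so b + is a recombinant gamete class with expected frequency r/2 = 0.068/2 = 0.0340.
That is 0.0340 = 3.4% of the progeny.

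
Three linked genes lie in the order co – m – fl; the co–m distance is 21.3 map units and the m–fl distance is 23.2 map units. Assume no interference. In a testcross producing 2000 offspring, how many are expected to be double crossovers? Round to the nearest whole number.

Map distances give recombination frequencies of 0.213 and 0.232 for the two intervals.
With no interference, expected double-crossover frequency = 0.213 × 0.232 = 0.04942.
Expected number = 0.04942 × 2000 = 98.83 ≈ 99.

99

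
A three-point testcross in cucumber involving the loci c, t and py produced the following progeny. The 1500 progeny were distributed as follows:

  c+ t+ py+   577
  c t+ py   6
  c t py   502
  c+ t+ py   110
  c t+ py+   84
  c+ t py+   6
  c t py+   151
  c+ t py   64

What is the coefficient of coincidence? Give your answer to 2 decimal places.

0.41

The two most frequent reciprocal classes, c t py and c+ t+ py+, are the parental types, so the F1 was c t py / c+ t+ py+.
The two rarest classes, c t+ py and c+ t py+, are the double crossovers. Comparing them with the parentals, only the t allele has switched, so t is the middle locus and the order is py – t – c.
py–t: (261 + 12)/1500 = 0.1820; t–c: (148 + 12)/1500 = 0.1067.
Expected DCO frequency = 0.1820 × 0.1067 ≈ 0.01942; observed = 12/1500 ≈ 0.00800.
Coefficient of coincidence = 0.00800/0.01942 ≈ 0.41.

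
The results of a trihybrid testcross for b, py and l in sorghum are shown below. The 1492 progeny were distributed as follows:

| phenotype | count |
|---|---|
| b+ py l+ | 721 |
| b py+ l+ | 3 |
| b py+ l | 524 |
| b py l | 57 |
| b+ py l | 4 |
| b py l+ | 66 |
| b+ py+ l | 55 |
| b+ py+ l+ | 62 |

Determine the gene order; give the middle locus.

The two most frequent reciprocal classes, b py+ l and b+ py l+, are the parental types, so the F1 was b py+ l / b+ py l+.
The two rarest classes, b py+ l+ and b+ py l, are the double crossovers. Comparing them with the parentals, only the l allele has switched, so l is the middle locus and the order is b – l – py.

l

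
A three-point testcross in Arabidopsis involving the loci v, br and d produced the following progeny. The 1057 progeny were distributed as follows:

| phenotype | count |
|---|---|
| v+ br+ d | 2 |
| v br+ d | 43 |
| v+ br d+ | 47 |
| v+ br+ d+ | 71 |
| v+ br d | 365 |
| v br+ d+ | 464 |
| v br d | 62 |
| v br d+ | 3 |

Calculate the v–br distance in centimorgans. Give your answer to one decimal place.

13.1 centimorgans

The two most frequent reciprocal classes, v+ br d and v br+ d+, are the parental types, so the F1 was v+ br d / v br+ d+.
The two rarest classes, v+ br+ d and v br d+, are the double crossovers. Comparing them with the parentals, only the br allele has switched, so br is the middle locus and the order is d – br – v.
Crossovers in the br–v interval produce the single-crossover classes v br d and v+ br+ d+ (62 + 71 = 133) plus the double crossovers (5).
RF(br–v) = (133 + 5) / 1057 = 138/1057 = 0.1306 → 13.1 centimorgans.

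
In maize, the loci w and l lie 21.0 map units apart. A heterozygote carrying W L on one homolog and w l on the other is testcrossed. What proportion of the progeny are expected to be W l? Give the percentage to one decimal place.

10.5%

A map distance of 21.0 map units corresponds to a recombination frequency of 0.210.
The F1 is W L / w l, so W l is a recombinant gamete class with expected frequency r/2 = 0.210/2 = 0.1050.
That is 0.1050 = 10.5% of the progeny.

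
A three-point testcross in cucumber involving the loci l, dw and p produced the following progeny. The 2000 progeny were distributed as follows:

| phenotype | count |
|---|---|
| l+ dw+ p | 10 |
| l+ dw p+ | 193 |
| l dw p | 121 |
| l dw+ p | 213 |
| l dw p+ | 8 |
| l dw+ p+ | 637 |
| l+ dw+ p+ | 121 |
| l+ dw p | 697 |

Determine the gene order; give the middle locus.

The two most frequent reciprocal classes, l+ dw p and l dw+ p+, are the parental types, so the F1 was l+ dw p / l dw+ p+.
The two rarest classes, l+ dw+ p and l dw p+, are the double crossovers. Comparing them with the parentals, only the dw allele has switched, so dw is the middle locus and the order is p – dw – l.

dw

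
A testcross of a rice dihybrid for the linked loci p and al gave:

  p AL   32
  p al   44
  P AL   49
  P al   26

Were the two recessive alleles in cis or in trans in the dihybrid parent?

cis

The two most frequent classes are P AL (49) and p al (44); these are the parental (non-recombinant) types.
So the F1 carried P AL on one chromosome and p al on the other — the recessive alleles are on the same chromosome (cis / coupling).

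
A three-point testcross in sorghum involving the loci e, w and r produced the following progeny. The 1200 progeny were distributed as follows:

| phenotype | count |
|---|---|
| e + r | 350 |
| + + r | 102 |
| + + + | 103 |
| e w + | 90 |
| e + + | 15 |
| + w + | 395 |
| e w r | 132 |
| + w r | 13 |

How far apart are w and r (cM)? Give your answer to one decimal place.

The two most frequent reciprocal classes, + w + and e + r, are the parental types, so the F1 was + w + / e + r.
The two rarest classes, + w r and e + +, are the double crossovers. Comparing them with the parentals, only the r allele has switched, so r is the middle locus and the order is e – r – w.
Crossovers in the r–w interval produce the single-crossover classes + + + and e w r (103 + 132 = 235) plus the double crossovers (28).
RF(r–w) = (235 + 28) / 1200 = 263/1200 = 0.2192 → 21.9 cM.

21.9 cM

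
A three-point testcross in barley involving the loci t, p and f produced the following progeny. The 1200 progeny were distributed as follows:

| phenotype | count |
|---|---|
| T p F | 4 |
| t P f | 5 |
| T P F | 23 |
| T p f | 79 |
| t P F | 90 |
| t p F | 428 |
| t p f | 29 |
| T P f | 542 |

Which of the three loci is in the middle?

t

The two most frequent reciprocal classes, t p F and T P f, are the parental types, so the F1 was t p F / T P f.
The two rarest classes, T p F and t P f, are the double crossovers. Comparing them with the parentals, only the t allele has switched, so t is the middle locus and the order is f – t – p.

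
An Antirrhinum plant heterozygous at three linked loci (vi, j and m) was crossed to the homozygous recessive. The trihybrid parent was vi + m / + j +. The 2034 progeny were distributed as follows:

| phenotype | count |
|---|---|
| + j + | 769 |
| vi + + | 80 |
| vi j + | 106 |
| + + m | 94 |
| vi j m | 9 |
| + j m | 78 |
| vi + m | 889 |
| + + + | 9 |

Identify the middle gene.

The two rarest classes, vi j m and + + +, are the double crossovers. Comparing them with the parentals, only the j allele has switched, so j is the middle locus and the order is m – j – vi.

j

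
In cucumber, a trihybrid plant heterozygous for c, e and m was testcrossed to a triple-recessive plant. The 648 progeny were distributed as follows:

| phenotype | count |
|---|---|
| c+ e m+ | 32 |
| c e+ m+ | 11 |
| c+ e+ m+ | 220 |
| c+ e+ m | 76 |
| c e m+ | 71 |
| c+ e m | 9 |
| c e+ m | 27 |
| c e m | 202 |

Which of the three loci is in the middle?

c

The two most frequent reciprocal classes, c e m and c+ e+ m+, are the parental types, so the F1 was c e m / c+ e+ m+.
The two rarest classes, c+ e m and c e+ m+, are the double crossovers. Comparing them with the parentals, only the c allele has switched, so c is the middle locus and the order is m – c – e.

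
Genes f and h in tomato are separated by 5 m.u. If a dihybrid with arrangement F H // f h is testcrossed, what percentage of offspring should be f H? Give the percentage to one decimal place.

A map distance of 5 m.u. corresponds to a recombination frequency of 0.050.
The F1 is F H / f h, so f H is a recombinant gamete class with expected frequency r/2 = 0.050/2 = 0.0250.
That is 0.0250 = 2.5% of the progeny.

2.5%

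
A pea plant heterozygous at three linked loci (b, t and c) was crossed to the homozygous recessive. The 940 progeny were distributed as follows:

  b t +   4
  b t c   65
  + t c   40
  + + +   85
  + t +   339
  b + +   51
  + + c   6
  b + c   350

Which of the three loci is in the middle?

b

The two most frequent reciprocal classes, + t + and b + c, are the parental types, so the F1 was + t + / b + c.
The two rarest classes, b t + and + + c, are the double crossovers. Comparing them with the parentals, only the b allele has switched, so b is the middle locus and the order is t – b – c.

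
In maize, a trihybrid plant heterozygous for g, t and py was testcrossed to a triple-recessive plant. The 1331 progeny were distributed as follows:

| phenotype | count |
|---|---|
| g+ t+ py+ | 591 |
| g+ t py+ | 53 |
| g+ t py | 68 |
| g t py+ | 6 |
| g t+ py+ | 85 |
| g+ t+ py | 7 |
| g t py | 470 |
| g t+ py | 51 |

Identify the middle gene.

py

The two most frequent reciprocal classes, g t py and g+ t+ py+, are the parental types, so the F1 was g t py / g+ t+ py+.
The two rarest classes, g t py+ and g+ t+ py, are the double crossovers. Comparing them with the parentals, only the py allele has switched, so py is the middle locus and the order is t – py – g.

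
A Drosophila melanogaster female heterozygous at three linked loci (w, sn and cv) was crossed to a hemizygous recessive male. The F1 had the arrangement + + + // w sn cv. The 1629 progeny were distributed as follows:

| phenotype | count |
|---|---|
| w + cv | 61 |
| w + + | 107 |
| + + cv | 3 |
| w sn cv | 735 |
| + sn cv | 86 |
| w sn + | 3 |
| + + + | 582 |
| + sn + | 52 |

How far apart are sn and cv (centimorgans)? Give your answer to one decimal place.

The two rarest classes, + + cv and w sn +, are the double crossovers. Comparing them with the parentals, only the cv allele has switched, so cv is the middle locus and the order is w – cv – sn.
Crossovers in the cv–sn interval produce the single-crossover classes + sn + and w + cv (52 + 61 = 113) plus the double crossovers (6).
RF(cv–sn) = (113 + 6) / 1629 = 119/1629 = 0.0731 → 7.3 centimorgans.

7.3 centimorgans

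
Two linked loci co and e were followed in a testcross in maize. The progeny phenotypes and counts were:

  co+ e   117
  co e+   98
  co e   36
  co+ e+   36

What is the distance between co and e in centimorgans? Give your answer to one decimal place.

The two most frequent classes, co+ e (117) and co e+ (98), are the parental types, so the F1 was co+ e / co e+.
The recombinant classes are co+ e+ and co e: 36 + 36 = 72.
Recombination frequency = 72/287 = 0.2509 ≈ 25.1%, i.e. 25.1 centimorgans.

25.1 centimorgans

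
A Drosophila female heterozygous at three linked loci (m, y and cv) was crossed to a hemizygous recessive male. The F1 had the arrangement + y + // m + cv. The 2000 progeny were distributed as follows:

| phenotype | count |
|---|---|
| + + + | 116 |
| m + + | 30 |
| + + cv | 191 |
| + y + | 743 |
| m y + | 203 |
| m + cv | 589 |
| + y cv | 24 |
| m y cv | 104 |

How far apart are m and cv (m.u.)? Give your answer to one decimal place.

22.4 m.u.

The two rarest classes, + y cv and m + +, are the double crossovers. Comparing them with the parentals, only the cv allele has switched, so cv is the middle locus and the order is m – cv – y.
Crossovers in the m–cv interval produce the single-crossover classes m y + and + + cv (203 + 191 = 394) plus the double crossovers (54).
RF(m–cv) = (394 + 54) / 2000 = 448/2000 = 0.2240 → 22.4 m.u.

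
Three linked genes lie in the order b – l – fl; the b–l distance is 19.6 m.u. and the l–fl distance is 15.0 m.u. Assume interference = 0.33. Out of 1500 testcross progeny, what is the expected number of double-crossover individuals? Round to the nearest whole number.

30

Map distances give recombination frequencies of 0.196 and 0.150 for the two intervals.
With interference 0.33 (so coincidence = 0.67), expected double-crossover frequency = 0.196 × 0.150 × 0.67 = 0.01970.
Expected number = 0.01970 × 1500 = 29.55 ≈ 30.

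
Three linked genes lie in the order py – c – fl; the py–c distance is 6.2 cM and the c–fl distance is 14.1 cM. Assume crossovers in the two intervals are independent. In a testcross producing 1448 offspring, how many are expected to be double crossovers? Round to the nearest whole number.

13

Map distances give recombination frequencies of 0.062 and 0.141 for the two intervals.
With no interference, expected double-crossover frequency = 0.062 × 0.141 = 0.00874.
Expected number = 0.00874 × 1448 = 12.66 ≈ 13.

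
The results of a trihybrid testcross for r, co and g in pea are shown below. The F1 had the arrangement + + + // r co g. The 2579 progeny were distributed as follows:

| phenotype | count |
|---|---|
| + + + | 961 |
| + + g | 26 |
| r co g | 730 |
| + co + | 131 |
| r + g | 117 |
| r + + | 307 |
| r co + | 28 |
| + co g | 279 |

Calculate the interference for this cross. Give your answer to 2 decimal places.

0.28

The two rarest classes, + + g and r co +, are the double crossovers. Comparing them with the parentals, only the g allele has switched, so g is the middle locus and the order is r – g – co.
r–g: (586 + 54)/2579 = 0.2482; g–co: (248 + 54)/2579 = 0.1171.
Expected DCO frequency = 0.2482 × 0.1171 ≈ 0.02906; observed = 54/2579 ≈ 0.02094.
Coefficient of coincidence = 0.02094/0.02906 ≈ 0.72; interference = 1 − 0.72 = 0.28.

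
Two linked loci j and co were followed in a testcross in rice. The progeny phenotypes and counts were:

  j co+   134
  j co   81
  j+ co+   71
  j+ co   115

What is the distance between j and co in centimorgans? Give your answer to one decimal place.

The two most frequent classes, j+ co (115) and j co+ (134), are the parental types, so the F1 was j+ co / j co+.
The recombinant classes are j+ co+ and j co: 71 + 81 = 152.
Recombination frequency = 152/401 = 0.3791 ≈ 37.9%, i.e. 37.9 centimorgans.

37.9 centimorgans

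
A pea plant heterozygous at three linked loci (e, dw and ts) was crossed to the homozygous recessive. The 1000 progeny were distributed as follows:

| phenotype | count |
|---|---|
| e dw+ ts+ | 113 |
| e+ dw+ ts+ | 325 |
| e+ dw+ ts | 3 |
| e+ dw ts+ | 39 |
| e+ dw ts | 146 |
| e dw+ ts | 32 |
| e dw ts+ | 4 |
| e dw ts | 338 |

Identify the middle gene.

ts

The two most frequent reciprocal classes, e dw ts and e+ dw+ ts+, are the parental types, so the F1 was e dw ts / e+ dw+ ts+.
The two rarest classes, e dw ts+ and e+ dw+ ts, are the double crossovers. Comparing them with the parentals, only the ts allele has switched, so ts is the middle locus and the order is e – ts – dw.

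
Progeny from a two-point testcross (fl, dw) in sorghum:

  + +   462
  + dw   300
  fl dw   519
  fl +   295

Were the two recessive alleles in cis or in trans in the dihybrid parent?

The two most frequent classes are + + (462) and fl dw (519); these are the parental (non-recombinant) types.
So the F1 carried + + on one chromosome and fl dw on the other — the recessive alleles are on the same chromosome (cis / coupling).

cis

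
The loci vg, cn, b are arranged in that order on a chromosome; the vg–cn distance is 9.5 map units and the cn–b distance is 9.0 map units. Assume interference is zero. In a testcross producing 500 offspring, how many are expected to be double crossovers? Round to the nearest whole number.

Map distances give recombination frequencies of 0.095 and 0.090 for the two intervals.
With no interference, expected double-crossover frequency = 0.095 × 0.090 = 0.00855.
Expected number = 0.00855 × 500 = 4.28 ≈ 4.

4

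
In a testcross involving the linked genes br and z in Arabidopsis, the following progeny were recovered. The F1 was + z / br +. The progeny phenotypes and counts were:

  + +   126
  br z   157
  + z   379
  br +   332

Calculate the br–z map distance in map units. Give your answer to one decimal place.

28.5 map units

The recombinant classes are + + and br z: 126 + 157 = 283.
Recombination frequency = 283/994 = 0.2847 ≈ 28.5%, i.e. 28.5 map units.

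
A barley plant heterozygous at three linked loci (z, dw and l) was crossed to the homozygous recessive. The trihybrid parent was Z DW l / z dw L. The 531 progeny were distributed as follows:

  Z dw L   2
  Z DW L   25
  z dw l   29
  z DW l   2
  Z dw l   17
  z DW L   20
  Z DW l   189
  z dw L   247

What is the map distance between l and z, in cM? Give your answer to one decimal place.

The two rarest classes, z DW l and Z dw L, are the double crossovers. Comparing them with the parentals, only the z allele has switched, so z is the middle locus and the order is dw – z – l.
Crossovers in the z–l interval produce the single-crossover classes Z DW L and z dw l (25 + 29 = 54) plus the double crossovers (4).
RF(z–l) = (54 + 4) / 531 = 58/531 = 0.1092 → 10.9 cM.

10.9 cM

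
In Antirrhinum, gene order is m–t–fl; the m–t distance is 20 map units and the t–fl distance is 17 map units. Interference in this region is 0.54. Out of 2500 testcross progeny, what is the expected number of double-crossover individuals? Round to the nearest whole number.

Map distances give recombination frequencies of 0.200 and 0.170 for the two intervals.
With interference 0.54 (so coincidence = 0.46), expected double-crossover frequency = 0.200 × 0.170 × 0.46 = 0.01564.
Expected number = 0.01564 × 2500 = 39.10 ≈ 39.

39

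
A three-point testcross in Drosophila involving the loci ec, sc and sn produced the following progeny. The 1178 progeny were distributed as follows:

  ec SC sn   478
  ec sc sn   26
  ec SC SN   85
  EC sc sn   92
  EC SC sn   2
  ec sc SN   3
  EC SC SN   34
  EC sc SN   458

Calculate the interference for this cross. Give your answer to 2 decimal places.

0.50

The two most frequent reciprocal classes, ec SC sn and EC sc SN, are the parental types, so the F1 was ec SC sn / EC sc SN.
The two rarest classes, EC SC sn and ec sc SN, are the double crossovers. Comparing them with the parentals, only the ec allele has switched, so ec is the middle locus and the order is sn – ec – sc.
sn–ec: (177 + 5)/1178 = 0.1545; ec–sc: (60 + 5)/1178 = 0.0552.
Expected DCO frequency = 0.1545 × 0.0552 ≈ 0.00853; observed = 5/1178 ≈ 0.00424.
Coefficient of coincidence = 0.00424/0.00853 ≈ 0.50; interference = 1 − 0.50 = 0.50.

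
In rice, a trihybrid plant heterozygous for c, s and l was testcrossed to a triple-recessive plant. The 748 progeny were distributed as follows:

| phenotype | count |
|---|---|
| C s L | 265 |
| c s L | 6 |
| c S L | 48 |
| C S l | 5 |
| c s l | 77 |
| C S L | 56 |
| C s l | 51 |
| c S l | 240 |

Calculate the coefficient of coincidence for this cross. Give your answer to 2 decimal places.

The two most frequent reciprocal classes, C s L and c S l, are the parental types, so the F1 was C s L / c S l.
The two rarest classes, c s L and C S l, are the double crossovers. Comparing them with the parentals, only the c allele has switched, so c is the middle locus and the order is s – c – l.
s–c: (133 + 11)/748 = 0.1925; c–l: (99 + 11)/748 = 0.1471.
Expected DCO frequency = 0.1925 × 0.1471 ≈ 0.02832; observed = 11/748 ≈ 0.01471.
Coefficient of coincidence = 0.01471/0.02832 ≈ 0.52.

0.52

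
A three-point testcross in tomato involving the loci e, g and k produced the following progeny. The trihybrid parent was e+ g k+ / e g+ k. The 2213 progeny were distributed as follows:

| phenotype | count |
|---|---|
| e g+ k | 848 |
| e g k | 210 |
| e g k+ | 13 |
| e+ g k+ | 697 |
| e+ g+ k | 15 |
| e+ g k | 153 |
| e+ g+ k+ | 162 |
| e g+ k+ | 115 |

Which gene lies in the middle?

e

The two rarest classes, e g k+ and e+ g+ k, are the double crossovers. Comparing them with the parentals, only the e allele has switched, so e is the middle locus and the order is k – e – g.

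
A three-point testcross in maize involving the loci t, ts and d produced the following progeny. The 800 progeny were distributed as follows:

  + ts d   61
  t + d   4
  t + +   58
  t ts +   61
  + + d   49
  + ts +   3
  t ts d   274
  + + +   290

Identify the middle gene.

ts

The two most frequent reciprocal classes, t ts d and + + +, are the parental types, so the F1 was t ts d / + + +.
The two rarest classes, t + d and + ts +, are the double crossovers. Comparing them with the parentals, only the ts allele has switched, so ts is the middle locus and the order is d – ts – t.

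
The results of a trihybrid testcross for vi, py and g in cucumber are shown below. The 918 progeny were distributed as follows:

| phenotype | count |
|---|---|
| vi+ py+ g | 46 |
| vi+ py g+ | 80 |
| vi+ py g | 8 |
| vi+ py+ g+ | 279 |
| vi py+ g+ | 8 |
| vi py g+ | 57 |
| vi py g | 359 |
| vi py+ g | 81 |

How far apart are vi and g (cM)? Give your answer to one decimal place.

The two most frequent reciprocal classes, vi py g and vi+ py+ g+, are the parental types, so the F1 was vi py g / vi+ py+ g+.
The two rarest classes, vi+ py g and vi py+ g+, are the double crossovers. Comparing them with the parentals, only the vi allele has switched, so vi is the middle locus and the order is py – vi – g.
Crossovers in the vi–g interval produce the single-crossover classes vi py g+ and vi+ py+ g (57 + 46 = 103) plus the double crossovers (16).
RF(vi–g) = (103 + 16) / 918 = 119/918 = 0.1296 → 13.0 cM.

13.0 cM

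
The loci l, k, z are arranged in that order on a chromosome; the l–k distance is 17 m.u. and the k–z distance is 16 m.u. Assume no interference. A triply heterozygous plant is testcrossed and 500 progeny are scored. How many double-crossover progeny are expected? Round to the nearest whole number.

14

Map distances give recombination frequencies of 0.170 and 0.160 for the two intervals.
With no interference, expected double-crossover frequency = 0.170 × 0.160 = 0.02720.
Expected number = 0.02720 × 500 = 13.60 ≈ 14.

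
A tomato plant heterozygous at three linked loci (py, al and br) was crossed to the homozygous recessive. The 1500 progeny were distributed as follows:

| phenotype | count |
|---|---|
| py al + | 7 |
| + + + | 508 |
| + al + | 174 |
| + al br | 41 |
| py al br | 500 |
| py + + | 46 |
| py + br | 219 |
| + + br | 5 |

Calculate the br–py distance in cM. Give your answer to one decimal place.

6.6 cM

The two most frequent reciprocal classes, + + + and py al br, are the parental types, so the F1 was + + + / py al br.
The two rarest classes, + + br and py al +, are the double crossovers. Comparing them with the parentals, only the br allele has switched, so br is the middle locus and the order is py – br – al.
Crossovers in the py–br interval produce the single-crossover classes py + + and + al br (46 + 41 = 87) plus the double crossovers (12).
RF(py–br) = (87 + 12) / 1500 = 99/1500 = 0.0660 → 6.6 cM.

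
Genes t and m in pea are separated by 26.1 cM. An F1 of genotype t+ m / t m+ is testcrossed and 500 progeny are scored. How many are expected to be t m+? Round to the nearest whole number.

185

A map distance of 26.1 cM corresponds to a recombination frequency of 0.261.
The F1 is t+ m / t m+, so t m+ is a parental gamete class with expected frequency (1 − r)/2 = 0.739/2 = 0.3695.
Expected number = 0.3695 × 500 = 184.75 ≈ 185.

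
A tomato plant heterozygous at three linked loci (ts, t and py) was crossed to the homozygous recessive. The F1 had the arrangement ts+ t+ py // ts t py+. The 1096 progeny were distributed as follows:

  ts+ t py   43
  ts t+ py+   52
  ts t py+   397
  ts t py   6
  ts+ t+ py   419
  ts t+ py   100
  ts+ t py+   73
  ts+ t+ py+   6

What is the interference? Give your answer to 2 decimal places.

The two rarest classes, ts+ t+ py+ and ts t py, are the double crossovers. Comparing them with the parentals, only the py allele has switched, so py is the middle locus and the order is t – py – ts.
t–py: (95 + 12)/1096 = 0.0976; py–ts: (173 + 12)/1096 = 0.1688.
Expected DCO frequency = 0.0976 × 0.1688 ≈ 0.01647; observed = 12/1096 ≈ 0.01095.
Coefficient of coincidence = 0.01095/0.01647 ≈ 0.66; interference = 1 − 0.66 = 0.34.

0.34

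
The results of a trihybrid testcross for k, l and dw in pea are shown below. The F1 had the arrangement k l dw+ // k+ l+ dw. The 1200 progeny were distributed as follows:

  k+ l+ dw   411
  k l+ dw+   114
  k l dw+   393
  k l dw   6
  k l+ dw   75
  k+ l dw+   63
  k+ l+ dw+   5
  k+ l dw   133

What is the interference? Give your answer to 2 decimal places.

0.66

The two rarest classes, k l dw and k+ l+ dw+, are the double crossovers. Comparing them with the parentals, only the dw allele has switched, so dw is the middle locus and the order is l – dw – k.
l–dw: (247 + 11)/1200 = 0.2150; dw–k: (138 + 11)/1200 = 0.1242.
Expected DCO frequency = 0.2150 × 0.1242 ≈ 0.02670; observed = 11/1200 ≈ 0.00917.
Coefficient of coincidence = 0.00917/0.02670 ≈ 0.34; interference = 1 − 0.34 = 0.66.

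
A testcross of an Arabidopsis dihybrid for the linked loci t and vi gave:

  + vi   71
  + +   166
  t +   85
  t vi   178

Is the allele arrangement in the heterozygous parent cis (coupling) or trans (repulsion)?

The two most frequent classes are + + (166) and t vi (178); these are the parental (non-recombinant) types.
So the F1 carried + + on one chromosome and t vi on the other — the recessive alleles are on the same chromosome (cis / coupling).

cis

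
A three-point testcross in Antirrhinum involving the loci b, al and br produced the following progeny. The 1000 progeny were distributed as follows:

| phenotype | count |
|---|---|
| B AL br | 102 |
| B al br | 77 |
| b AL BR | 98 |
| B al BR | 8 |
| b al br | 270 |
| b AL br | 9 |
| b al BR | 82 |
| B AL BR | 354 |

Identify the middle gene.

The two most frequent reciprocal classes, B AL BR and b al br, are the parental types, so the F1 was B AL BR / b al br.
The two rarest classes, B al BR and b AL br, are the double crossovers. Comparing them with the parentals, only the al allele has switched, so al is the middle locus and the order is br – al – b.

al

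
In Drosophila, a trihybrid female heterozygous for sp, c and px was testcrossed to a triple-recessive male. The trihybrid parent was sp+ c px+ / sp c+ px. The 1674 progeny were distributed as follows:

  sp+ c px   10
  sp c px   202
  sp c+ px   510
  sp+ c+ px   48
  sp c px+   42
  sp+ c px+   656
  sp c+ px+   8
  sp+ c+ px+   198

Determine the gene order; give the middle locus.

px

The two rarest classes, sp+ c px and sp c+ px+, are the double crossovers. Comparing them with the parentals, only the px allele has switched, so px is the middle locus and the order is c – px – sp.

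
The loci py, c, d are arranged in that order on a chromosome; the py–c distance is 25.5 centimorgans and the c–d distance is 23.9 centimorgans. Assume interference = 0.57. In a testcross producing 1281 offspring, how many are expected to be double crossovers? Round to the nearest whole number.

34

Map distances give recombination frequencies of 0.255 and 0.239 for the two intervals.
With interference 0.57 (so coincidence = 0.43), expected double-crossover frequency = 0.255 × 0.239 × 0.43 = 0.02621.
Expected number = 0.02621 × 1281 = 33.57 ≈ 34.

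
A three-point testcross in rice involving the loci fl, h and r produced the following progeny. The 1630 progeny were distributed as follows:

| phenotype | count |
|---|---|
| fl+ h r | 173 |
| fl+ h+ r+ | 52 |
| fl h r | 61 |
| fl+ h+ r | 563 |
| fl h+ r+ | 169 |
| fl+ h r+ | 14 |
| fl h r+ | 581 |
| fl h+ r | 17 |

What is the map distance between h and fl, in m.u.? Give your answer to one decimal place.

The two most frequent reciprocal classes, fl+ h+ r and fl h r+, are the parental types, so the F1 was fl+ h+ r / fl h r+.
The two rarest classes, fl h+ r and fl+ h r+, are the double crossovers. Comparing them with the parentals, only the fl allele has switched, so fl is the middle locus and the order is r – fl – h.
Crossovers in the fl–h interval produce the single-crossover classes fl+ h r and fl h+ r+ (173 + 169 = 342) plus the double crossovers (31).
RF(fl–h) = (342 + 31) / 1630 = 373/1630 = 0.2288 → 22.9 m.u.

22.9 m.u.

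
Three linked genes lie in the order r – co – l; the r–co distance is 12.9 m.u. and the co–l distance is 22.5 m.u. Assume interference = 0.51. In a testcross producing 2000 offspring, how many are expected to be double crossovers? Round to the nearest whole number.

28

Map distances give recombination frequencies of 0.129 and 0.225 for the two intervals.
With interference 0.51 (so coincidence = 0.49), expected double-crossover frequency = 0.129 × 0.225 × 0.49 = 0.01422.
Expected number = 0.01422 × 2000 = 28.44 ≈ 28.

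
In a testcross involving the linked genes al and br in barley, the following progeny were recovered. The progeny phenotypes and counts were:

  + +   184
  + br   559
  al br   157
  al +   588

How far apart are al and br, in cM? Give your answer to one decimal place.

22.9 cM

The two most frequent classes, + br (559) and al + (588), are the parental types, so the F1 was + br / al +.
The recombinant classes are + + and al br: 184 + 157 = 341.
Recombination frequency = 341/1488 = 0.2292 ≈ 22.9%, i.e. 22.9 cM.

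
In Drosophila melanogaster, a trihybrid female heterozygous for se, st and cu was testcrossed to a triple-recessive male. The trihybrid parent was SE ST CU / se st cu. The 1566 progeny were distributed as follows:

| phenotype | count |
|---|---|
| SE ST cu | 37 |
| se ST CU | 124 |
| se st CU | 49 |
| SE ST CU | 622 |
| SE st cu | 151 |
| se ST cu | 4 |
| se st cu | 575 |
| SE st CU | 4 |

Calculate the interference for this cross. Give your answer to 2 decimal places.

0.53

The two rarest classes, SE st CU and se ST cu, are the double crossovers. Comparing them with the parentals, only the st allele has switched, so st is the middle locus and the order is cu – st – se.
cu–st: (86 + 8)/1566 = 0.0600; st–se: (275 + 8)/1566 = 0.1807.
Expected DCO frequency = 0.0600 × 0.1807 ≈ 0.01084; observed = 8/1566 ≈ 0.00511.
Coefficient of coincidence = 0.00511/0.01084 ≈ 0.47; interference = 1 − 0.47 = 0.53.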